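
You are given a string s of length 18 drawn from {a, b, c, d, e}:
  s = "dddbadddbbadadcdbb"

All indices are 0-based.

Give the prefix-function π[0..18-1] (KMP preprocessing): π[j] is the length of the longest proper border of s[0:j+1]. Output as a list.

π[0] = 0
j=1 s[j]='d': π[1]=1 (border 'd')
j=2 s[j]='d': π[2]=2 (border 'dd')
j=3 s[j]='b': k: 2→1→0; π[3]=0 (border '')
j=4 s[j]='a': π[4]=0 (border '')
j=5 s[j]='d': π[5]=1 (border 'd')
j=6 s[j]='d': π[6]=2 (border 'dd')
j=7 s[j]='d': π[7]=3 (border 'ddd')
j=8 s[j]='b': π[8]=4 (border 'dddb')
j=9 s[j]='b': k: 4→0; π[9]=0 (border '')
j=10 s[j]='a': π[10]=0 (border '')
j=11 s[j]='d': π[11]=1 (border 'd')
j=12 s[j]='a': k: 1→0; π[12]=0 (border '')
j=13 s[j]='d': π[13]=1 (border 'd')
j=14 s[j]='c': k: 1→0; π[14]=0 (border '')
j=15 s[j]='d': π[15]=1 (border 'd')
j=16 s[j]='b': k: 1→0; π[16]=0 (border '')
j=17 s[j]='b': π[17]=0 (border '')

[0, 1, 2, 0, 0, 1, 2, 3, 4, 0, 0, 1, 0, 1, 0, 1, 0, 0]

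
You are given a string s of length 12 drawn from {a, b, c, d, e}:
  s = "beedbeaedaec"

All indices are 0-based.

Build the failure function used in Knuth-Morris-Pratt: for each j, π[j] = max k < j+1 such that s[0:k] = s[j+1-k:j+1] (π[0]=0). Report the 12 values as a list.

[0, 0, 0, 0, 1, 2, 0, 0, 0, 0, 0, 0]

π[0] = 0
j=1 s[j]='e': π[1]=0 (border '')
j=2 s[j]='e': π[2]=0 (border '')
j=3 s[j]='d': π[3]=0 (border '')
j=4 s[j]='b': π[4]=1 (border 'b')
j=5 s[j]='e': π[5]=2 (border 'be')
j=6 s[j]='a': k: 2→0; π[6]=0 (border '')
j=7 s[j]='e': π[7]=0 (border '')
j=8 s[j]='d': π[8]=0 (border '')
j=9 s[j]='a': π[9]=0 (border '')
j=10 s[j]='e': π[10]=0 (border '')
j=11 s[j]='c': π[11]=0 (border '')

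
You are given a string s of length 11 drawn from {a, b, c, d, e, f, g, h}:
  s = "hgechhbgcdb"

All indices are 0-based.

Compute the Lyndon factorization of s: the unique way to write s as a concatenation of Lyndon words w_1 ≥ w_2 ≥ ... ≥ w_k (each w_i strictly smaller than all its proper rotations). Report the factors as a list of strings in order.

["h", "g", "e", "chh", "bgcd", "b"]

emit factor 1: 'h' (i=0, period=1)
emit factor 2: 'g' (i=1, period=1)
emit factor 3: 'e' (i=2, period=1)
emit factor 4: 'chh' (i=3, period=3)
emit factor 5: 'bgcd' (i=6, period=4)
emit factor 6: 'b' (i=10, period=1)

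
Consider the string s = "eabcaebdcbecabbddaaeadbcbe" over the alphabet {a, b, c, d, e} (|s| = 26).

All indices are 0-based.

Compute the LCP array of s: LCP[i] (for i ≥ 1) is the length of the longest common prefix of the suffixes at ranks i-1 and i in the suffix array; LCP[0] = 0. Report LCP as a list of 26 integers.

sorted suffixes:
  #0 SA[0]=17  'aaeadbcbe'
  #1 SA[1]=12  'abbddaaeadbcbe'
  #2 SA[2]=1  'abcaebdcbecabbddaaeadbcbe'
  #3 SA[3]=20  'adbcbe'
  #4 SA[4]=18  'aeadbcbe'
  #5 SA[5]=4  'aebdcbecabbddaaeadbcbe'
  #6 SA[6]=13  'bbddaaeadbcbe'
  #7 SA[7]=2  'bcaebdcbecabbddaaeadbcbe'
  #8 SA[8]=22  'bcbe'
  #9 SA[9]=6  'bdcbecabbddaaeadbcbe'
  #10 SA[10]=14  'bddaaeadbcbe'
  #11 SA[11]=24  'be'
  #12 SA[12]=9  'becabbddaaeadbcbe'
  #13 SA[13]=11  'cabbddaaeadbcbe'
  #14 SA[14]=3  'caebdcbecabbddaaeadbcbe'
  #15 SA[15]=23  'cbe'
  #16 SA[16]=8  'cbecabbddaaeadbcbe'
  #17 SA[17]=16  'daaeadbcbe'
  #18 SA[18]=21  'dbcbe'
  #19 SA[19]=7  'dcbecabbddaaeadbcbe'
  #20 SA[20]=15  'ddaaeadbcbe'
  #21 SA[21]=25  'e'
  #22 SA[22]=0  'eabcaebdcbecabbddaaeadbcbe'
  #23 SA[23]=19  'eadbcbe'
  #24 SA[24]=5  'ebdcbecabbddaaeadbcbe'
  #25 SA[25]=10  'ecabbddaaeadbcbe'

SA = [17, 12, 1, 20, 18, 4, 13, 2, 22, 6, 14, 24, 9, 11, 3, 23, 8, 16, 21, 7, 15, 25, 0, 19, 5, 10]
rank  pair      lcp
   1  s[17:],s[12:]  1  'a'
   2  s[12:],s[1:]  2  'ab'
   3  s[1:],s[20:]  1  'a'
   4  s[20:],s[18:]  1  'a'
   5  s[18:],s[4:]  2  'ae'
   6  s[4:],s[13:]  0  ''
   7  s[13:],s[2:]  1  'b'
   8  s[2:],s[22:]  2  'bc'
   9  s[22:],s[6:]  1  'b'
  10  s[6:],s[14:]  2  'bd'
  11  s[14:],s[24:]  1  'b'
  12  s[24:],s[9:]  2  'be'
  13  s[9:],s[11:]  0  ''
  14  s[11:],s[3:]  2  'ca'
  15  s[3:],s[23:]  1  'c'
  16  s[23:],s[8:]  3  'cbe'
  17  s[8:],s[16:]  0  ''
  18  s[16:],s[21:]  1  'd'
  19  s[21:],s[7:]  1  'd'
  20  s[7:],s[15:]  1  'd'
  21  s[15:],s[25:]  0  ''
  22  s[25:],s[0:]  1  'e'
  23  s[0:],s[19:]  2  'ea'
  24  s[19:],s[5:]  1  'e'
  25  s[5:],s[10:]  1  'e'

[0, 1, 2, 1, 1, 2, 0, 1, 2, 1, 2, 1, 2, 0, 2, 1, 3, 0, 1, 1, 1, 0, 1, 2, 1, 1]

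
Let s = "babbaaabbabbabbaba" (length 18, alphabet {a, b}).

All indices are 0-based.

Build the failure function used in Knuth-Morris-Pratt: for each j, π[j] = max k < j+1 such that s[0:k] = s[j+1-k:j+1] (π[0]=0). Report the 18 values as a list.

π[0] = 0
j=1 s[j]='a': π[1]=0 (border '')
j=2 s[j]='b': π[2]=1 (border 'b')
j=3 s[j]='b': k: 1→0; π[3]=1 (border 'b')
j=4 s[j]='a': π[4]=2 (border 'ba')
j=5 s[j]='a': k: 2→0; π[5]=0 (border '')
j=6 s[j]='a': π[6]=0 (border '')
j=7 s[j]='b': π[7]=1 (border 'b')
j=8 s[j]='b': k: 1→0; π[8]=1 (border 'b')
j=9 s[j]='a': π[9]=2 (border 'ba')
j=10 s[j]='b': π[10]=3 (border 'bab')
j=11 s[j]='b': π[11]=4 (border 'babb')
j=12 s[j]='a': π[12]=5 (border 'babba')
j=13 s[j]='b': k: 5→2; π[13]=3 (border 'bab')
j=14 s[j]='b': π[14]=4 (border 'babb')
j=15 s[j]='a': π[15]=5 (border 'babba')
j=16 s[j]='b': k: 5→2; π[16]=3 (border 'bab')
j=17 s[j]='a': k: 3→1; π[17]=2 (border 'ba')

[0, 0, 1, 1, 2, 0, 0, 1, 1, 2, 3, 4, 5, 3, 4, 5, 3, 2]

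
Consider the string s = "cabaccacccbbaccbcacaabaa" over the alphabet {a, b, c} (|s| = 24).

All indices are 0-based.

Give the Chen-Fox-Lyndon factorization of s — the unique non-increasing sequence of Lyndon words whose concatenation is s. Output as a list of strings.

["c", "abaccacccbbaccbcac", "aab", "a", "a"]

emit factor 1: 'c' (i=0, period=1)
emit factor 2: 'abaccacccbbaccbcac' (i=1, period=18)
emit factor 3: 'aab' (i=19, period=3)
emit factor 4: 'a' (i=22, period=1)
emit factor 5: 'a' (i=23, period=1)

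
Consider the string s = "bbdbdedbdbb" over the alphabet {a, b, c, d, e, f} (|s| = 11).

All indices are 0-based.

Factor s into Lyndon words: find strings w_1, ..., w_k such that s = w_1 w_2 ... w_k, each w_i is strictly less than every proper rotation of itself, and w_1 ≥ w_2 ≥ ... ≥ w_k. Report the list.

["bbdbdedbd", "b", "b"]

emit factor 1: 'bbdbdedbd' (i=0, period=9)
emit factor 2: 'b' (i=9, period=1)
emit factor 3: 'b' (i=10, period=1)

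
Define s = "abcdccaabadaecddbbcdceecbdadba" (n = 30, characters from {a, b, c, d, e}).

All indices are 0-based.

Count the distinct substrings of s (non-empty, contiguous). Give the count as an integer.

427

rank→(start, suffix):
  0 → (29, 'a')
  1 → (6, 'aabadaecddbbcdceecbdadba')
  2 → (7, 'abadaecddbbcdceecbdadba')
  3 → (0, 'abcdccaabadaecddbbcdceecbdadba')
  4 → (9, 'adaecddbbcdceecbdadba')
  5 → (26, 'adba')
  6 → (11, 'aecddbbcdceecbdadba')
  7 → (28, 'ba')
  8 → (8, 'badaecddbbcdceecbdadba')
  9 → (16, 'bbcdceecbdadba')
  10 → (1, 'bcdccaabadaecddbbcdceecbdadba')
  11 → (17, 'bcdceecbdadba')
  12 → (24, 'bdadba')
  13 → (5, 'caabadaecddbbcdceecbdadba')
  14 → (23, 'cbdadba')
  15 → (4, 'ccaabadaecddbbcdceecbdadba')
  16 → (2, 'cdccaabadaecddbbcdceecbdadba')
  17 → (18, 'cdceecbdadba')
  18 → (13, 'cddbbcdceecbdadba')
  19 → (20, 'ceecbdadba')
  20 → (25, 'dadba')
  21 → (10, 'daecddbbcdceecbdadba')
  22 → (27, 'dba')
  23 → (15, 'dbbcdceecbdadba')
  24 → (3, 'dccaabadaecddbbcdceecbdadba')
  25 → (19, 'dceecbdadba')
  26 → (14, 'ddbbcdceecbdadba')
  27 → (22, 'ecbdadba')
  28 → (12, 'ecddbbcdceecbdadba')
  29 → (21, 'eecbdadba')

SA = [29, 6, 7, 0, 9, 26, 11, 28, 8, 16, 1, 17, 24, 5, 23, 4, 2, 18, 13, 20, 25, 10, 27, 15, 3, 19, 14, 22, 12, 21]
[i] adj suffixes → lcp
  [1] 29/6 → 1 ('a')
  [2] 6/7 → 1 ('a')
  [3] 7/0 → 2 ('ab')
  [4] 0/9 → 1 ('a')
  [5] 9/26 → 2 ('ad')
  [6] 26/11 → 1 ('a')
  [7] 11/28 → 0 ('')
  [8] 28/8 → 2 ('ba')
  [9] 8/16 → 1 ('b')
  [10] 16/1 → 1 ('b')
  [11] 1/17 → 4 ('bcdc')
  [12] 17/24 → 1 ('b')
  [13] 24/5 → 0 ('')
  [14] 5/23 → 1 ('c')
  [15] 23/4 → 1 ('c')
  [16] 4/2 → 1 ('c')
  [17] 2/18 → 3 ('cdc')
  [18] 18/13 → 2 ('cd')
  [19] 13/20 → 1 ('c')
  [20] 20/25 → 0 ('')
  [21] 25/10 → 2 ('da')
  [22] 10/27 → 1 ('d')
  [23] 27/15 → 2 ('db')
  [24] 15/3 → 1 ('d')
  [25] 3/19 → 2 ('dc')
  [26] 19/14 → 1 ('d')
  [27] 14/22 → 0 ('')
  [28] 22/12 → 2 ('ec')
  [29] 12/21 → 1 ('e')

n(n+1)/2 = 30·31/2 = 465
Σ LCP = 0 + 1 + 1 + 2 + 1 + 2 + 1 + 0 + 2 + 1 + 1 + 4 + 1 + 0 + 1 + 1 + 1 + 3 + 2 + 1 + 0 + 2 + 1 + 2 + 1 + 2 + 1 + 0 + 2 + 1 = 38
distinct = 465 − 38 = 427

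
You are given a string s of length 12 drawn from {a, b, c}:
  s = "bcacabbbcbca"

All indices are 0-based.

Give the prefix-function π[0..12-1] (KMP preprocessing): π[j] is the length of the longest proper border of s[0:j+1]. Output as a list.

[0, 0, 0, 0, 0, 1, 1, 1, 2, 1, 2, 3]

π[0] = 0
j=1 s[j]='c': π[1]=0 (border '')
j=2 s[j]='a': π[2]=0 (border '')
j=3 s[j]='c': π[3]=0 (border '')
j=4 s[j]='a': π[4]=0 (border '')
j=5 s[j]='b': π[5]=1 (border 'b')
j=6 s[j]='b': k: 1→0; π[6]=1 (border 'b')
j=7 s[j]='b': k: 1→0; π[7]=1 (border 'b')
j=8 s[j]='c': π[8]=2 (border 'bc')
j=9 s[j]='b': k: 2→0; π[9]=1 (border 'b')
j=10 s[j]='c': π[10]=2 (border 'bc')
j=11 s[j]='a': π[11]=3 (border 'bca')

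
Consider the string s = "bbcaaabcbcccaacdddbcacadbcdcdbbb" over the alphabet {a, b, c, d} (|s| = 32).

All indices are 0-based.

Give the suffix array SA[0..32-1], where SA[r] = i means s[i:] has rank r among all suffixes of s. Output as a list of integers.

[3, 4, 12, 5, 20, 13, 22, 31, 30, 29, 0, 1, 18, 6, 8, 24, 2, 11, 19, 21, 7, 10, 9, 27, 25, 14, 28, 17, 23, 26, 16, 15]

sorted suffixes:
  #0 SA[0]=3  'aaabcbcccaacdddbcacadbcdcdbbb'
  #1 SA[1]=4  'aabcbcccaacdddbcacadbcdcdbbb'
  #2 SA[2]=12  'aacdddbcacadbcdcdbbb'
  #3 SA[3]=5  'abcbcccaacdddbcacadbcdcdbbb'
  #4 SA[4]=20  'acadbcdcdbbb'
  #5 SA[5]=13  'acdddbcacadbcdcdbbb'
  #6 SA[6]=22  'adbcdcdbbb'
  #7 SA[7]=31  'b'
  #8 SA[8]=30  'bb'
  #9 SA[9]=29  'bbb'
  #10 SA[10]=0  'bbcaaabcbcccaacdddbcacadbcdcdbbb'
  #11 SA[11]=1  'bcaaabcbcccaacdddbcacadbcdcdbbb'
  #12 SA[12]=18  'bcacadbcdcdbbb'
  #13 SA[13]=6  'bcbcccaacdddbcacadbcdcdbbb'
  #14 SA[14]=8  'bcccaacdddbcacadbcdcdbbb'
  #15 SA[15]=24  'bcdcdbbb'
  #16 SA[16]=2  'caaabcbcccaacdddbcacadbcdcdbbb'
  #17 SA[17]=11  'caacdddbcacadbcdcdbbb'
  #18 SA[18]=19  'cacadbcdcdbbb'
  #19 SA[19]=21  'cadbcdcdbbb'
  #20 SA[20]=7  'cbcccaacdddbcacadbcdcdbbb'
  #21 SA[21]=10  'ccaacdddbcacadbcdcdbbb'
  #22 SA[22]=9  'cccaacdddbcacadbcdcdbbb'
  #23 SA[23]=27  'cdbbb'
  #24 SA[24]=25  'cdcdbbb'
  #25 SA[25]=14  'cdddbcacadbcdcdbbb'
  #26 SA[26]=28  'dbbb'
  #27 SA[27]=17  'dbcacadbcdcdbbb'
  #28 SA[28]=23  'dbcdcdbbb'
  #29 SA[29]=26  'dcdbbb'
  #30 SA[30]=16  'ddbcacadbcdcdbbb'
  #31 SA[31]=15  'dddbcacadbcdcdbbb'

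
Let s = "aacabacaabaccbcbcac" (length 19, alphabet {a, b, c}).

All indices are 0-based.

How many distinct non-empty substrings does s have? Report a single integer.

159

sorted suffixes:
  #0 SA[0]=7  'aabaccbcbcac'
  #1 SA[1]=0  'aacabacaabaccbcbcac'
  #2 SA[2]=3  'abacaabaccbcbcac'
  #3 SA[3]=8  'abaccbcbcac'
  #4 SA[4]=17  'ac'
  #5 SA[5]=5  'acaabaccbcbcac'
  #6 SA[6]=1  'acabacaabaccbcbcac'
  #7 SA[7]=10  'accbcbcac'
  #8 SA[8]=4  'bacaabaccbcbcac'
  #9 SA[9]=9  'baccbcbcac'
  #10 SA[10]=15  'bcac'
  #11 SA[11]=13  'bcbcac'
  #12 SA[12]=18  'c'
  #13 SA[13]=6  'caabaccbcbcac'
  #14 SA[14]=2  'cabacaabaccbcbcac'
  #15 SA[15]=16  'cac'
  #16 SA[16]=14  'cbcac'
  #17 SA[17]=12  'cbcbcac'
  #18 SA[18]=11  'ccbcbcac'

SA = [7, 0, 3, 8, 17, 5, 1, 10, 4, 9, 15, 13, 18, 6, 2, 16, 14, 12, 11]
[i] adj suffixes → lcp
  [1] 7/0 → 2 ('aa')
  [2] 0/3 → 1 ('a')
  [3] 3/8 → 4 ('abac')
  [4] 8/17 → 1 ('a')
  [5] 17/5 → 2 ('ac')
  [6] 5/1 → 3 ('aca')
  [7] 1/10 → 2 ('ac')
  [8] 10/4 → 0 ('')
  [9] 4/9 → 3 ('bac')
  [10] 9/15 → 1 ('b')
  [11] 15/13 → 2 ('bc')
  [12] 13/18 → 0 ('')
  [13] 18/6 → 1 ('c')
  [14] 6/2 → 2 ('ca')
  [15] 2/16 → 2 ('ca')
  [16] 16/14 → 1 ('c')
  [17] 14/12 → 3 ('cbc')
  [18] 12/11 → 1 ('c')

n(n+1)/2 = 19·20/2 = 190
Σ LCP = 0 + 2 + 1 + 4 + 1 + 2 + 3 + 2 + 0 + 3 + 1 + 2 + 0 + 1 + 2 + 2 + 1 + 3 + 1 = 31
distinct = 190 − 31 = 159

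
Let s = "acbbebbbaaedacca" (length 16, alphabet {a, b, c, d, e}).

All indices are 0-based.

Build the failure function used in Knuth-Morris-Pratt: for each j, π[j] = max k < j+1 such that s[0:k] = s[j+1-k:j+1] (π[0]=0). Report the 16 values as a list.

[0, 0, 0, 0, 0, 0, 0, 0, 1, 1, 0, 0, 1, 2, 0, 1]

π[0] = 0
j=1 s[j]='c': π[1]=0 (border '')
j=2 s[j]='b': π[2]=0 (border '')
j=3 s[j]='b': π[3]=0 (border '')
j=4 s[j]='e': π[4]=0 (border '')
j=5 s[j]='b': π[5]=0 (border '')
j=6 s[j]='b': π[6]=0 (border '')
j=7 s[j]='b': π[7]=0 (border '')
j=8 s[j]='a': π[8]=1 (border 'a')
j=9 s[j]='a': k: 1→0; π[9]=1 (border 'a')
j=10 s[j]='e': k: 1→0; π[10]=0 (border '')
j=11 s[j]='d': π[11]=0 (border '')
j=12 s[j]='a': π[12]=1 (border 'a')
j=13 s[j]='c': π[13]=2 (border 'ac')
j=14 s[j]='c': k: 2→0; π[14]=0 (border '')
j=15 s[j]='a': π[15]=1 (border 'a')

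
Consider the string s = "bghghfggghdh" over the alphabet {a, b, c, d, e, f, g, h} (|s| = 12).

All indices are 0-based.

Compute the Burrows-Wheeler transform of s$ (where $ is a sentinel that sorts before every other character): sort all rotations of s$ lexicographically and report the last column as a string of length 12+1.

h$hhfgghbdggg

rank  rotation       last
    0  $bghghfggghdh  h
    1  bghghfggghdh$  $
    2  dh$bghghfgggh  h
    3  fggghdh$bghgh  h
    4  ggghdh$bghghf  f
    5  gghdh$bghghfg  g
    6  ghdh$bghghfgg  g
    7  ghfggghdh$bgh  h
    8  ghghfggghdh$b  b
    9  h$bghghfggghd  d
   10  hdh$bghghfggg  g
   11  hfggghdh$bghg  g
   12  hghfggghdh$bg  g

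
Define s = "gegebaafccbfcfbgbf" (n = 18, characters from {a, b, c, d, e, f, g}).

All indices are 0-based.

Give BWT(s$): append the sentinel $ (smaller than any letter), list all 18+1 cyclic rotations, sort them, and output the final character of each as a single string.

fbaegcfcffggbcabbe$

rank  rotation             last
    0  $gegebaafccbfcfbgbf  f
    1  aafccbfcfbgbf$gegeb  b
    2  afccbfcfbgbf$gegeba  a
    3  baafccbfcfbgbf$gege  e
    4  bf$gegebaafccbfcfbg  g
    5  bfcfbgbf$gegebaafcc  c
    6  bgbf$gegebaafccbfcf  f
    7  cbfcfbgbf$gegebaafc  c
    8  ccbfcfbgbf$gegebaaf  f
    9  cfbgbf$gegebaafccbf  f
   10  ebaafccbfcfbgbf$geg  g
   11  egebaafccbfcfbgbf$g  g
   12  f$gegebaafccbfcfbgb  b
   13  fbgbf$gegebaafccbfc  c
   14  fccbfcfbgbf$gegebaa  a
   15  fcfbgbf$gegebaafccb  b
   16  gbf$gegebaafccbfcfb  b
   17  gebaafccbfcfbgbf$ge  e
   18  gegebaafccbfcfbgbf$  $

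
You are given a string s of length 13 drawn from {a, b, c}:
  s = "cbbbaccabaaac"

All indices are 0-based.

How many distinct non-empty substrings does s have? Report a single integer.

rank | idx | suffix
   0 |   9 | aaac
   1 |  10 | aac
   2 |   7 | abaaac
   3 |  11 | ac
   4 |   4 | accabaaac
   5 |   8 | baaac
   6 |   3 | baccabaaac
   7 |   2 | bbaccabaaac
   8 |   1 | bbbaccabaaac
   9 |  12 | c
  10 |   6 | cabaaac
  11 |   0 | cbbbaccabaaac
  12 |   5 | ccabaaac

SA = [9, 10, 7, 11, 4, 8, 3, 2, 1, 12, 6, 0, 5]
i: (SA[i-1],SA[i]) lcp shared
  1: (9,10) 2 'aa'
  2: (10,7) 1 'a'
  3: (7,11) 1 'a'
  4: (11,4) 2 'ac'
  5: (4,8) 0 ''
  6: (8,3) 2 'ba'
  7: (3,2) 1 'b'
  8: (2,1) 2 'bb'
  9: (1,12) 0 ''
  10: (12,6) 1 'c'
  11: (6,0) 1 'c'
  12: (0,5) 1 'c'

n(n+1)/2 = 13·14/2 = 91
Σ LCP = 0 + 2 + 1 + 1 + 2 + 0 + 2 + 1 + 2 + 0 + 1 + 1 + 1 = 14
distinct = 91 − 14 = 77

77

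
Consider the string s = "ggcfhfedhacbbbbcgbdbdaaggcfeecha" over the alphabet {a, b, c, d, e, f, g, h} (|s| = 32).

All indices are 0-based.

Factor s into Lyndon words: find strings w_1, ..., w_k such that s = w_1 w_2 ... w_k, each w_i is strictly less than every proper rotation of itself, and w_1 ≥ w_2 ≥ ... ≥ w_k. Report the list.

emit factor 1: 'g' (i=0, period=1)
emit factor 2: 'g' (i=1, period=1)
emit factor 3: 'cfhfedh' (i=2, period=7)
emit factor 4: 'acbbbbcgbdbd' (i=9, period=12)
emit factor 5: 'aaggcfeech' (i=21, period=10)
emit factor 6: 'a' (i=31, period=1)

["g", "g", "cfhfedh", "acbbbbcgbdbd", "aaggcfeech", "a"]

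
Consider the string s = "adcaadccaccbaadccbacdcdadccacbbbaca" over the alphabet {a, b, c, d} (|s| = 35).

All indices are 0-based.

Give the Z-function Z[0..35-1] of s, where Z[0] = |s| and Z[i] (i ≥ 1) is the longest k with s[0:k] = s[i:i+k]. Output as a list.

Z[0]=35
i=1: outside box; Z[1]=0
i=2: outside box; Z[2]=0
i=3: outside box; Z[3]=1 grow→box=[3,4)
i=4: outside box; Z[4]=3 grow→box=[4,7)
i=5: min(r-i=2, Z[1]=0)=0; Z[5]=0
i=6: min(r-i=1, Z[2]=0)=0; Z[6]=0
i=7: outside box; Z[7]=0
i=8: outside box; Z[8]=1 grow→box=[8,9)
i=9: outside box; Z[9]=0
i=10: outside box; Z[10]=0
i=11: outside box; Z[11]=0
i=12: outside box; Z[12]=1 grow→box=[12,13)
i=13: outside box; Z[13]=3 grow→box=[13,16)
i=14: min(r-i=2, Z[1]=0)=0; Z[14]=0
i=15: min(r-i=1, Z[2]=0)=0; Z[15]=0
i=16: outside box; Z[16]=0
i=17: outside box; Z[17]=0
i=18: outside box; Z[18]=1 grow→box=[18,19)
i=19: outside box; Z[19]=0
i=20: outside box; Z[20]=0
i=21: outside box; Z[21]=0
i=22: outside box; Z[22]=0
i=23: outside box; Z[23]=3 grow→box=[23,26)
i=24: min(r-i=2, Z[1]=0)=0; Z[24]=0
i=25: min(r-i=1, Z[2]=0)=0; Z[25]=0
i=26: outside box; Z[26]=0
i=27: outside box; Z[27]=1 grow→box=[27,28)
i=28: outside box; Z[28]=0
i=29: outside box; Z[29]=0
i=30: outside box; Z[30]=0
i=31: outside box; Z[31]=0
i=32: outside box; Z[32]=1 grow→box=[32,33)
i=33: outside box; Z[33]=0
i=34: outside box; Z[34]=1 grow→box=[34,35)

[35, 0, 0, 1, 3, 0, 0, 0, 1, 0, 0, 0, 1, 3, 0, 0, 0, 0, 1, 0, 0, 0, 0, 3, 0, 0, 0, 1, 0, 0, 0, 0, 1, 0, 1]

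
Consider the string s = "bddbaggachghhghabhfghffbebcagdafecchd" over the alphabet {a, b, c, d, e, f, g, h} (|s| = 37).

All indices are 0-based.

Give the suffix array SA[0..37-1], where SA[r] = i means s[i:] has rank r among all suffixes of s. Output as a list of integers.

[15, 7, 30, 27, 4, 3, 25, 0, 23, 16, 26, 33, 34, 8, 36, 29, 2, 1, 24, 32, 22, 31, 21, 18, 6, 28, 5, 13, 19, 10, 14, 35, 20, 17, 12, 9, 11]

sorted suffixes:
  #0 SA[0]=15  'abhfghffbebcagdafecchd'
  #1 SA[1]=7  'achghhghabhfghffbebcagdafecchd'
  #2 SA[2]=30  'afecchd'
  #3 SA[3]=27  'agdafecchd'
  #4 SA[4]=4  'aggachghhghabhfghffbebcagdafecchd'
  #5 SA[5]=3  'baggachghhghabhfghffbebcagdafecchd'
  #6 SA[6]=25  'bcagdafecchd'
  #7 SA[7]=0  'bddbaggachghhghabhfghffbebcagdafecchd'
  #8 SA[8]=23  'bebcagdafecchd'
  #9 SA[9]=16  'bhfghffbebcagdafecchd'
  #10 SA[10]=26  'cagdafecchd'
  #11 SA[11]=33  'cchd'
  #12 SA[12]=34  'chd'
  #13 SA[13]=8  'chghhghabhfghffbebcagdafecchd'
  #14 SA[14]=36  'd'
  #15 SA[15]=29  'dafecchd'
  #16 SA[16]=2  'dbaggachghhghabhfghffbebcagdafecchd'
  #17 SA[17]=1  'ddbaggachghhghabhfghffbebcagdafecchd'
  #18 SA[18]=24  'ebcagdafecchd'
  #19 SA[19]=32  'ecchd'
  #20 SA[20]=22  'fbebcagdafecchd'
  #21 SA[21]=31  'fecchd'
  #22 SA[22]=21  'ffbebcagdafecchd'
  #23 SA[23]=18  'fghffbebcagdafecchd'
  #24 SA[24]=6  'gachghhghabhfghffbebcagdafecchd'
  #25 SA[25]=28  'gdafecchd'
  #26 SA[26]=5  'ggachghhghabhfghffbebcagdafecchd'
  #27 SA[27]=13  'ghabhfghffbebcagdafecchd'
  #28 SA[28]=19  'ghffbebcagdafecchd'
  #29 SA[29]=10  'ghhghabhfghffbebcagdafecchd'
  #30 SA[30]=14  'habhfghffbebcagdafecchd'
  #31 SA[31]=35  'hd'
  #32 SA[32]=20  'hffbebcagdafecchd'
  #33 SA[33]=17  'hfghffbebcagdafecchd'
  #34 SA[34]=12  'hghabhfghffbebcagdafecchd'
  #35 SA[35]=9  'hghhghabhfghffbebcagdafecchd'
  #36 SA[36]=11  'hhghabhfghffbebcagdafecchd'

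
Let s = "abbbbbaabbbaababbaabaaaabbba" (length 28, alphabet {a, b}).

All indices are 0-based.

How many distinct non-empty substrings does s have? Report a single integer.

319

rank→(start, suffix):
  0 → (27, 'a')
  1 → (20, 'aaaabbba')
  2 → (21, 'aaabbba')
  3 → (17, 'aabaaaabbba')
  4 → (11, 'aababbaabaaaabbba')
  5 → (22, 'aabbba')
  6 → (6, 'aabbbaababbaabaaaabbba')
  7 → (18, 'abaaaabbba')
  8 → (12, 'ababbaabaaaabbba')
  9 → (14, 'abbaabaaaabbba')
  10 → (23, 'abbba')
  11 → (7, 'abbbaababbaabaaaabbba')
  12 → (0, 'abbbbbaabbbaababbaabaaaabbba')
  13 → (26, 'ba')
  14 → (19, 'baaaabbba')
  15 → (16, 'baabaaaabbba')
  16 → (10, 'baababbaabaaaabbba')
  17 → (5, 'baabbbaababbaabaaaabbba')
  18 → (13, 'babbaabaaaabbba')
  19 → (25, 'bba')
  20 → (15, 'bbaabaaaabbba')
  21 → (9, 'bbaababbaabaaaabbba')
  22 → (4, 'bbaabbbaababbaabaaaabbba')
  23 → (24, 'bbba')
  24 → (8, 'bbbaababbaabaaaabbba')
  25 → (3, 'bbbaabbbaababbaabaaaabbba')
  26 → (2, 'bbbbaabbbaababbaabaaaabbba')
  27 → (1, 'bbbbbaabbbaababbaabaaaabbba')

SA = [27, 20, 21, 17, 11, 22, 6, 18, 12, 14, 23, 7, 0, 26, 19, 16, 10, 5, 13, 25, 15, 9, 4, 24, 8, 3, 2, 1]
rank  pair      lcp
   1  s[27:],s[20:]  1  'a'
   2  s[20:],s[21:]  3  'aaa'
   3  s[21:],s[17:]  2  'aa'
   4  s[17:],s[11:]  4  'aaba'
   5  s[11:],s[22:]  3  'aab'
   6  s[22:],s[6:]  6  'aabbba'
   7  s[6:],s[18:]  1  'a'
   8  s[18:],s[12:]  3  'aba'
   9  s[12:],s[14:]  2  'ab'
  10  s[14:],s[23:]  3  'abb'
  11  s[23:],s[7:]  5  'abbba'
  12  s[7:],s[0:]  4  'abbb'
  13  s[0:],s[26:]  0  ''
  14  s[26:],s[19:]  2  'ba'
  15  s[19:],s[16:]  3  'baa'
  16  s[16:],s[10:]  5  'baaba'
  17  s[10:],s[5:]  4  'baab'
  18  s[5:],s[13:]  2  'ba'
  19  s[13:],s[25:]  1  'b'
  20  s[25:],s[15:]  3  'bba'
  21  s[15:],s[9:]  6  'bbaaba'
  22  s[9:],s[4:]  5  'bbaab'
  23  s[4:],s[24:]  2  'bb'
  24  s[24:],s[8:]  4  'bbba'
  25  s[8:],s[3:]  6  'bbbaab'
  26  s[3:],s[2:]  3  'bbb'
  27  s[2:],s[1:]  4  'bbbb'

n(n+1)/2 = 28·29/2 = 406
Σ LCP = 0 + 1 + 3 + 2 + 4 + 3 + 6 + 1 + 3 + 2 + 3 + 5 + 4 + 0 + 2 + 3 + 5 + 4 + 2 + 1 + 3 + 6 + 5 + 2 + 4 + 6 + 3 + 4 = 87
distinct = 406 − 87 = 319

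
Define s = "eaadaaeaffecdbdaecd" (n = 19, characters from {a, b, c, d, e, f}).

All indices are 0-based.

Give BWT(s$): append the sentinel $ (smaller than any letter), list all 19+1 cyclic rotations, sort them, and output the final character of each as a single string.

dedaadedeecabc$aaffa

rank  rotation              last
    0  $eaadaaeaffecdbdaecd  d
    1  aadaaeaffecdbdaecd$e  e
    2  aaeaffecdbdaecd$eaad  d
    3  adaaeaffecdbdaecd$ea  a
    4  aeaffecdbdaecd$eaada  a
    5  aecd$eaadaaeaffecdbd  d
    6  affecdbdaecd$eaadaae  e
    7  bdaecd$eaadaaeaffecd  d
    8  cd$eaadaaeaffecdbdae  e
    9  cdbdaecd$eaadaaeaffe  e
   10  d$eaadaaeaffecdbdaec  c
   11  daaeaffecdbdaecd$eaa  a
   12  daecd$eaadaaeaffecdb  b
   13  dbdaecd$eaadaaeaffec  c
   14  eaadaaeaffecdbdaecd$  $
   15  eaffecdbdaecd$eaadaa  a
   16  ecd$eaadaaeaffecdbda  a
   17  ecdbdaecd$eaadaaeaff  f
   18  fecdbdaecd$eaadaaeaf  f
   19  ffecdbdaecd$eaadaaea  a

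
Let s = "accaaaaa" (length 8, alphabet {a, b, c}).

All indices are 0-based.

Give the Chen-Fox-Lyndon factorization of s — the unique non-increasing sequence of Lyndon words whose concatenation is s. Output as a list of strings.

emit factor 1: 'acc' (i=0, period=3)
emit factor 2: 'a' (i=3, period=1)
emit factor 3: 'a' (i=4, period=1)
emit factor 4: 'a' (i=5, period=1)
emit factor 5: 'a' (i=6, period=1)
emit factor 6: 'a' (i=7, period=1)

["acc", "a", "a", "a", "a", "a"]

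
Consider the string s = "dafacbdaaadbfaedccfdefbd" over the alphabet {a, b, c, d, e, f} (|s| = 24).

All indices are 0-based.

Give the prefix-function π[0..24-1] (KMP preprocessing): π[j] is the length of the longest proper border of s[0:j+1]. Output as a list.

[0, 0, 0, 0, 0, 0, 1, 2, 0, 0, 1, 0, 0, 0, 0, 1, 0, 0, 0, 1, 0, 0, 0, 1]

π[0] = 0
j=1 s[j]='a': π[1]=0 (border '')
j=2 s[j]='f': π[2]=0 (border '')
j=3 s[j]='a': π[3]=0 (border '')
j=4 s[j]='c': π[4]=0 (border '')
j=5 s[j]='b': π[5]=0 (border '')
j=6 s[j]='d': π[6]=1 (border 'd')
j=7 s[j]='a': π[7]=2 (border 'da')
j=8 s[j]='a': k: 2→0; π[8]=0 (border '')
j=9 s[j]='a': π[9]=0 (border '')
j=10 s[j]='d': π[10]=1 (border 'd')
j=11 s[j]='b': k: 1→0; π[11]=0 (border '')
j=12 s[j]='f': π[12]=0 (border '')
j=13 s[j]='a': π[13]=0 (border '')
j=14 s[j]='e': π[14]=0 (border '')
j=15 s[j]='d': π[15]=1 (border 'd')
j=16 s[j]='c': k: 1→0; π[16]=0 (border '')
j=17 s[j]='c': π[17]=0 (border '')
j=18 s[j]='f': π[18]=0 (border '')
j=19 s[j]='d': π[19]=1 (border 'd')
j=20 s[j]='e': k: 1→0; π[20]=0 (border '')
j=21 s[j]='f': π[21]=0 (border '')
j=22 s[j]='b': π[22]=0 (border '')
j=23 s[j]='d': π[23]=1 (border 'd')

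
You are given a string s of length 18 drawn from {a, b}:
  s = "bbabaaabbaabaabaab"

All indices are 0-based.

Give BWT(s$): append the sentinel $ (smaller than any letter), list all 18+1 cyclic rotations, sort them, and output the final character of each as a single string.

rank  rotation             last
    0  $bbabaaabbaabaabaab  b
    1  aaabbaabaabaab$bbab  b
    2  aab$bbabaaabbaabaab  b
    3  aabaab$bbabaaabbaab  b
    4  aabaabaab$bbabaaabb  b
    5  aabbaabaabaab$bbaba  a
    6  ab$bbabaaabbaabaaba  a
    7  abaaabbaabaabaab$bb  b
    8  abaab$bbabaaabbaaba  a
    9  abaabaab$bbabaaabba  a
   10  abbaabaabaab$bbabaa  a
   11  b$bbabaaabbaabaabaa  a
   12  baaabbaabaabaab$bba  a
   13  baab$bbabaaabbaabaa  a
   14  baabaab$bbabaaabbaa  a
   15  baabaabaab$bbabaaab  b
   16  babaaabbaabaabaab$b  b
   17  bbaabaabaab$bbabaaa  a
   18  bbabaaabbaabaabaab$  $

bbbbbaabaaaaaaabba$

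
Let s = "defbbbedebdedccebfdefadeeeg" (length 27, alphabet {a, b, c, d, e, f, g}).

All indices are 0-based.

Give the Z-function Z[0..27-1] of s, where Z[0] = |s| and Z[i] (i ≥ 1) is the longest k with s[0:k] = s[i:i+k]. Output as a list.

Z[0]=27
i=1: outside box; Z[1]=0
i=2: outside box; Z[2]=0
i=3: outside box; Z[3]=0
i=4: outside box; Z[4]=0
i=5: outside box; Z[5]=0
i=6: outside box; Z[6]=0
i=7: outside box; Z[7]=2 extend→box=[7,9)
i=8: min(r-i=1, Z[1]=0)=0; Z[8]=0
i=9: outside box; Z[9]=0
i=10: outside box; Z[10]=2 extend→box=[10,12)
i=11: min(r-i=1, Z[1]=0)=0; Z[11]=0
i=12: outside box; Z[12]=1 extend→box=[12,13)
i=13: outside box; Z[13]=0
i=14: outside box; Z[14]=0
i=15: outside box; Z[15]=0
i=16: outside box; Z[16]=0
i=17: outside box; Z[17]=0
i=18: outside box; Z[18]=3 extend→box=[18,21)
i=19: min(r-i=2, Z[1]=0)=0; Z[19]=0
i=20: min(r-i=1, Z[2]=0)=0; Z[20]=0
i=21: outside box; Z[21]=0
i=22: outside box; Z[22]=2 extend→box=[22,24)
i=23: min(r-i=1, Z[1]=0)=0; Z[23]=0
i=24: outside box; Z[24]=0
i=25: outside box; Z[25]=0
i=26: outside box; Z[26]=0

[27, 0, 0, 0, 0, 0, 0, 2, 0, 0, 2, 0, 1, 0, 0, 0, 0, 0, 3, 0, 0, 0, 2, 0, 0, 0, 0]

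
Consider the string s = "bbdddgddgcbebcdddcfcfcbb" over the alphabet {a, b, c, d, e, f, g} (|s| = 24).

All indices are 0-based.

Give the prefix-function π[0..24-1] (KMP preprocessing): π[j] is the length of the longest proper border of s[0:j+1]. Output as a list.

π[0] = 0
j=1 s[j]='b': π[1]=1 (border 'b')
j=2 s[j]='d': k: 1→0; π[2]=0 (border '')
j=3 s[j]='d': π[3]=0 (border '')
j=4 s[j]='d': π[4]=0 (border '')
j=5 s[j]='g': π[5]=0 (border '')
j=6 s[j]='d': π[6]=0 (border '')
j=7 s[j]='d': π[7]=0 (border '')
j=8 s[j]='g': π[8]=0 (border '')
j=9 s[j]='c': π[9]=0 (border '')
j=10 s[j]='b': π[10]=1 (border 'b')
j=11 s[j]='e': k: 1→0; π[11]=0 (border '')
j=12 s[j]='b': π[12]=1 (border 'b')
j=13 s[j]='c': k: 1→0; π[13]=0 (border '')
j=14 s[j]='d': π[14]=0 (border '')
j=15 s[j]='d': π[15]=0 (border '')
j=16 s[j]='d': π[16]=0 (border '')
j=17 s[j]='c': π[17]=0 (border '')
j=18 s[j]='f': π[18]=0 (border '')
j=19 s[j]='c': π[19]=0 (border '')
j=20 s[j]='f': π[20]=0 (border '')
j=21 s[j]='c': π[21]=0 (border '')
j=22 s[j]='b': π[22]=1 (border 'b')
j=23 s[j]='b': π[23]=2 (border 'bb')

[0, 1, 0, 0, 0, 0, 0, 0, 0, 0, 1, 0, 1, 0, 0, 0, 0, 0, 0, 0, 0, 0, 1, 2]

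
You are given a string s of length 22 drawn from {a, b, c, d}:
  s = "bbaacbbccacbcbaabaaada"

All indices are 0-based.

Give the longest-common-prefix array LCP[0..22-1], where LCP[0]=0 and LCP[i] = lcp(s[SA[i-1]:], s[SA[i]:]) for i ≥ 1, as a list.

sorted suffixes:
  #0 SA[0]=21  'a'
  #1 SA[1]=17  'aaada'
  #2 SA[2]=14  'aabaaada'
  #3 SA[3]=2  'aacbbccacbcbaabaaada'
  #4 SA[4]=18  'aada'
  #5 SA[5]=15  'abaaada'
  #6 SA[6]=3  'acbbccacbcbaabaaada'
  #7 SA[7]=9  'acbcbaabaaada'
  #8 SA[8]=19  'ada'
  #9 SA[9]=16  'baaada'
  #10 SA[10]=13  'baabaaada'
  #11 SA[11]=1  'baacbbccacbcbaabaaada'
  #12 SA[12]=0  'bbaacbbccacbcbaabaaada'
  #13 SA[13]=5  'bbccacbcbaabaaada'
  #14 SA[14]=11  'bcbaabaaada'
  #15 SA[15]=6  'bccacbcbaabaaada'
  #16 SA[16]=8  'cacbcbaabaaada'
  #17 SA[17]=12  'cbaabaaada'
  #18 SA[18]=4  'cbbccacbcbaabaaada'
  #19 SA[19]=10  'cbcbaabaaada'
  #20 SA[20]=7  'ccacbcbaabaaada'
  #21 SA[21]=20  'da'

SA = [21, 17, 14, 2, 18, 15, 3, 9, 19, 16, 13, 1, 0, 5, 11, 6, 8, 12, 4, 10, 7, 20]
[i] adj suffixes → lcp
  [1] 21/17 → 1 ('a')
  [2] 17/14 → 2 ('aa')
  [3] 14/2 → 2 ('aa')
  [4] 2/18 → 2 ('aa')
  [5] 18/15 → 1 ('a')
  [6] 15/3 → 1 ('a')
  [7] 3/9 → 3 ('acb')
  [8] 9/19 → 1 ('a')
  [9] 19/16 → 0 ('')
  [10] 16/13 → 3 ('baa')
  [11] 13/1 → 3 ('baa')
  [12] 1/0 → 1 ('b')
  [13] 0/5 → 2 ('bb')
  [14] 5/11 → 1 ('b')
  [15] 11/6 → 2 ('bc')
  [16] 6/8 → 0 ('')
  [17] 8/12 → 1 ('c')
  [18] 12/4 → 2 ('cb')
  [19] 4/10 → 2 ('cb')
  [20] 10/7 → 1 ('c')
  [21] 7/20 → 0 ('')

[0, 1, 2, 2, 2, 1, 1, 3, 1, 0, 3, 3, 1, 2, 1, 2, 0, 1, 2, 2, 1, 0]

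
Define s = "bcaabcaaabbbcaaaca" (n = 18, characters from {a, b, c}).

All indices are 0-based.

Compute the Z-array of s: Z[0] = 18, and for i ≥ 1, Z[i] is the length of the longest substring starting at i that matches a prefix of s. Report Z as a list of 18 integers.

Z[0]=18
i=1: i≥r, start 0; Z[1]=0
i=2: i≥r, start 0; Z[2]=0
i=3: i≥r, start 0; Z[3]=0
i=4: i≥r, start 0; Z[4]=4 grow→box=[4,8)
i=5: min(r-i=3, Z[1]=0)=0; Z[5]=0
i=6: min(r-i=2, Z[2]=0)=0; Z[6]=0
i=7: min(r-i=1, Z[3]=0)=0; Z[7]=0
i=8: i≥r, start 0; Z[8]=0
i=9: i≥r, start 0; Z[9]=1 grow→box=[9,10)
i=10: i≥r, start 0; Z[10]=1 grow→box=[10,11)
i=11: i≥r, start 0; Z[11]=4 grow→box=[11,15)
i=12: min(r-i=3, Z[1]=0)=0; Z[12]=0
i=13: min(r-i=2, Z[2]=0)=0; Z[13]=0
i=14: min(r-i=1, Z[3]=0)=0; Z[14]=0
i=15: i≥r, start 0; Z[15]=0
i=16: i≥r, start 0; Z[16]=0
i=17: i≥r, start 0; Z[17]=0

[18, 0, 0, 0, 4, 0, 0, 0, 0, 1, 1, 4, 0, 0, 0, 0, 0, 0]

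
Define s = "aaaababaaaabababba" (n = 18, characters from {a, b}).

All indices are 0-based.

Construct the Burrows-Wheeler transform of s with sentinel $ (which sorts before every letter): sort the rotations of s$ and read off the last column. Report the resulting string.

ab$baaaabaabbbaaaaa

rank  rotation             last
    0  $aaaababaaaabababba  a
    1  a$aaaababaaaabababb  b
    2  aaaababaaaabababba$  $
    3  aaaabababba$aaaabab  b
    4  aaababaaaabababba$a  a
    5  aaabababba$aaaababa  a
    6  aababaaaabababba$aa  a
    7  aabababba$aaaababaa  a
    8  abaaaabababba$aaaab  b
    9  ababaaaabababba$aaa  a
   10  abababba$aaaababaaa  a
   11  ababba$aaaababaaaab  b
   12  abba$aaaababaaaabab  b
   13  ba$aaaababaaaababab  b
   14  baaaabababba$aaaaba  a
   15  babaaaabababba$aaaa  a
   16  bababba$aaaababaaaa  a
   17  babba$aaaababaaaaba  a
   18  bba$aaaababaaaababa  a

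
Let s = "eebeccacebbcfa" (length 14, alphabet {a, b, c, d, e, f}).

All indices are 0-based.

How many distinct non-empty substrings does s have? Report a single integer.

95

sorted suffixes:
  #0 SA[0]=13  'a'
  #1 SA[1]=6  'acebbcfa'
  #2 SA[2]=9  'bbcfa'
  #3 SA[3]=10  'bcfa'
  #4 SA[4]=2  'beccacebbcfa'
  #5 SA[5]=5  'cacebbcfa'
  #6 SA[6]=4  'ccacebbcfa'
  #7 SA[7]=7  'cebbcfa'
  #8 SA[8]=11  'cfa'
  #9 SA[9]=8  'ebbcfa'
  #10 SA[10]=1  'ebeccacebbcfa'
  #11 SA[11]=3  'eccacebbcfa'
  #12 SA[12]=0  'eebeccacebbcfa'
  #13 SA[13]=12  'fa'

SA = [13, 6, 9, 10, 2, 5, 4, 7, 11, 8, 1, 3, 0, 12]
[i] adj suffixes → lcp
  [1] 13/6 → 1 ('a')
  [2] 6/9 → 0 ('')
  [3] 9/10 → 1 ('b')
  [4] 10/2 → 1 ('b')
  [5] 2/5 → 0 ('')
  [6] 5/4 → 1 ('c')
  [7] 4/7 → 1 ('c')
  [8] 7/11 → 1 ('c')
  [9] 11/8 → 0 ('')
  [10] 8/1 → 2 ('eb')
  [11] 1/3 → 1 ('e')
  [12] 3/0 → 1 ('e')
  [13] 0/12 → 0 ('')

n(n+1)/2 = 14·15/2 = 105
Σ LCP = 0 + 1 + 0 + 1 + 1 + 0 + 1 + 1 + 1 + 0 + 2 + 1 + 1 + 0 = 10
distinct = 105 − 10 = 95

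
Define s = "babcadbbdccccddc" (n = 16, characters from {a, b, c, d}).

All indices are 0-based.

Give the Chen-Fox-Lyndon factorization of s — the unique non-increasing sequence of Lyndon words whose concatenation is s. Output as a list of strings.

["b", "abcadbbdccccddc"]

emit factor 1: 'b' (i=0, period=1)
emit factor 2: 'abcadbbdccccddc' (i=1, period=15)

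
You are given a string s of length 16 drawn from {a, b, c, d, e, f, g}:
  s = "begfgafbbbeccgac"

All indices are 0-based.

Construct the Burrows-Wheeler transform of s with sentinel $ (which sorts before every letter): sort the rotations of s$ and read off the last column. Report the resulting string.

rank  rotation           last
    0  $begfgafbbbeccgac  c
    1  ac$begfgafbbbeccg  g
    2  afbbbeccgac$begfg  g
    3  bbbeccgac$begfgaf  f
    4  bbeccgac$begfgafb  b
    5  beccgac$begfgafbb  b
    6  begfgafbbbeccgac$  $
    7  c$begfgafbbbeccga  a
    8  ccgac$begfgafbbbe  e
    9  cgac$begfgafbbbec  c
   10  eccgac$begfgafbbb  b
   11  egfgafbbbeccgac$b  b
   12  fbbbeccgac$begfga  a
   13  fgafbbbeccgac$beg  g
   14  gac$begfgafbbbecc  c
   15  gafbbbeccgac$begf  f
   16  gfgafbbbeccgac$be  e

cggfbb$aecbbagcfe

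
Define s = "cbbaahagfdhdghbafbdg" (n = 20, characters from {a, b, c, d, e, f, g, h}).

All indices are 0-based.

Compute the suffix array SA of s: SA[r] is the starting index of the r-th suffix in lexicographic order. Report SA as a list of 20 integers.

[3, 15, 6, 4, 2, 14, 1, 17, 0, 18, 11, 9, 16, 8, 19, 7, 12, 5, 13, 10]

rank | idx | suffix
   0 |   3 | aahagfdhdghbafbdg
   1 |  15 | afbdg
   2 |   6 | agfdhdghbafbdg
   3 |   4 | ahagfdhdghbafbdg
   4 |   2 | baahagfdhdghbafbdg
   5 |  14 | bafbdg
   6 |   1 | bbaahagfdhdghbafbdg
   7 |  17 | bdg
   8 |   0 | cbbaahagfdhdghbafbdg
   9 |  18 | dg
  10 |  11 | dghbafbdg
  11 |   9 | dhdghbafbdg
  12 |  16 | fbdg
  13 |   8 | fdhdghbafbdg
  14 |  19 | g
  15 |   7 | gfdhdghbafbdg
  16 |  12 | ghbafbdg
  17 |   5 | hagfdhdghbafbdg
  18 |  13 | hbafbdg
  19 |  10 | hdghbafbdg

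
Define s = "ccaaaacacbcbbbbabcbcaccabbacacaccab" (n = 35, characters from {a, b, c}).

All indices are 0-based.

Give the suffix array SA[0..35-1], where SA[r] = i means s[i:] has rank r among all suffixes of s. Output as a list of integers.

rank→(start, suffix):
  0 → (2, 'aaaacacbcbbbbabcbcaccabbacacaccab')
  1 → (3, 'aaacacbcbbbbabcbcaccabbacacaccab')
  2 → (4, 'aacacbcbbbbabcbcaccabbacacaccab')
  3 → (33, 'ab')
  4 → (23, 'abbacacaccab')
  5 → (15, 'abcbcaccabbacacaccab')
  6 → (26, 'acacaccab')
  7 → (5, 'acacbcbbbbabcbcaccabbacacaccab')
  8 → (28, 'acaccab')
  9 → (7, 'acbcbbbbabcbcaccabbacacaccab')
  10 → (30, 'accab')
  11 → (20, 'accabbacacaccab')
  12 → (34, 'b')
  13 → (14, 'babcbcaccabbacacaccab')
  14 → (25, 'bacacaccab')
  15 → (13, 'bbabcbcaccabbacacaccab')
  16 → (24, 'bbacacaccab')
  17 → (12, 'bbbabcbcaccabbacacaccab')
  18 → (11, 'bbbbabcbcaccabbacacaccab')
  19 → (18, 'bcaccabbacacaccab')
  20 → (9, 'bcbbbbabcbcaccabbacacaccab')
  21 → (16, 'bcbcaccabbacacaccab')
  22 → (1, 'caaaacacbcbbbbabcbcaccabbacacaccab')
  23 → (32, 'cab')
  24 → (22, 'cabbacacaccab')
  25 → (27, 'cacaccab')
  26 → (6, 'cacbcbbbbabcbcaccabbacacaccab')
  27 → (29, 'caccab')
  28 → (19, 'caccabbacacaccab')
  29 → (10, 'cbbbbabcbcaccabbacacaccab')
  30 → (17, 'cbcaccabbacacaccab')
  31 → (8, 'cbcbbbbabcbcaccabbacacaccab')
  32 → (0, 'ccaaaacacbcbbbbabcbcaccabbacacaccab')
  33 → (31, 'ccab')
  34 → (21, 'ccabbacacaccab')

[2, 3, 4, 33, 23, 15, 26, 5, 28, 7, 30, 20, 34, 14, 25, 13, 24, 12, 11, 18, 9, 16, 1, 32, 22, 27, 6, 29, 19, 10, 17, 8, 0, 31, 21]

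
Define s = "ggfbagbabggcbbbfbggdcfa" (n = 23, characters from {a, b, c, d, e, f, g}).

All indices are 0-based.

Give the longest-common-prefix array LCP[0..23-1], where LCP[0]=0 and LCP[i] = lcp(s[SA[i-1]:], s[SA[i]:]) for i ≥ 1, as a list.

rank | idx | suffix
   0 |  22 | a
   1 |   7 | abggcbbbfbggdcfa
   2 |   4 | agbabggcbbbfbggdcfa
   3 |   6 | babggcbbbfbggdcfa
   4 |   3 | bagbabggcbbbfbggdcfa
   5 |  12 | bbbfbggdcfa
   6 |  13 | bbfbggdcfa
   7 |  14 | bfbggdcfa
   8 |   8 | bggcbbbfbggdcfa
   9 |  16 | bggdcfa
  10 |  11 | cbbbfbggdcfa
  11 |  20 | cfa
  12 |  19 | dcfa
  13 |  21 | fa
  14 |   2 | fbagbabggcbbbfbggdcfa
  15 |  15 | fbggdcfa
  16 |   5 | gbabggcbbbfbggdcfa
  17 |  10 | gcbbbfbggdcfa
  18 |  18 | gdcfa
  19 |   1 | gfbagbabggcbbbfbggdcfa
  20 |   9 | ggcbbbfbggdcfa
  21 |  17 | ggdcfa
  22 |   0 | ggfbagbabggcbbbfbggdcfa

SA = [22, 7, 4, 6, 3, 12, 13, 14, 8, 16, 11, 20, 19, 21, 2, 15, 5, 10, 18, 1, 9, 17, 0]
[i] adj suffixes → lcp
  [1] 22/7 → 1 ('a')
  [2] 7/4 → 1 ('a')
  [3] 4/6 → 0 ('')
  [4] 6/3 → 2 ('ba')
  [5] 3/12 → 1 ('b')
  [6] 12/13 → 2 ('bb')
  [7] 13/14 → 1 ('b')
  [8] 14/8 → 1 ('b')
  [9] 8/16 → 3 ('bgg')
  [10] 16/11 → 0 ('')
  [11] 11/20 → 1 ('c')
  [12] 20/19 → 0 ('')
  [13] 19/21 → 0 ('')
  [14] 21/2 → 1 ('f')
  [15] 2/15 → 2 ('fb')
  [16] 15/5 → 0 ('')
  [17] 5/10 → 1 ('g')
  [18] 10/18 → 1 ('g')
  [19] 18/1 → 1 ('g')
  [20] 1/9 → 1 ('g')
  [21] 9/17 → 2 ('gg')
  [22] 17/0 → 2 ('gg')

[0, 1, 1, 0, 2, 1, 2, 1, 1, 3, 0, 1, 0, 0, 1, 2, 0, 1, 1, 1, 1, 2, 2]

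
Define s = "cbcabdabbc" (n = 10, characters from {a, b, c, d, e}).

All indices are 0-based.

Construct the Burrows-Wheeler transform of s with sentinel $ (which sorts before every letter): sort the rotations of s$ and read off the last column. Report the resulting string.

cdcabcabb$b

rank  rotation     last
    0  $cbcabdabbc  c
    1  abbc$cbcabd  d
    2  abdabbc$cbc  c
    3  bbc$cbcabda  a
    4  bc$cbcabdab  b
    5  bcabdabbc$c  c
    6  bdabbc$cbca  a
    7  c$cbcabdabb  b
    8  cabdabbc$cb  b
    9  cbcabdabbc$  $
   10  dabbc$cbcab  b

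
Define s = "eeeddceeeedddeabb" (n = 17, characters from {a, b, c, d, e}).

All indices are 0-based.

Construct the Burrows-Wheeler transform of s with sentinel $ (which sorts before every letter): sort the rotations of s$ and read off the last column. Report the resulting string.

bebaddeedddeeee$ec

rank  rotation            last
    0  $eeeddceeeedddeabb  b
    1  abb$eeeddceeeeddde  e
    2  b$eeeddceeeedddeab  b
    3  bb$eeeddceeeedddea  a
    4  ceeeedddeabb$eeedd  d
    5  dceeeedddeabb$eeed  d
    6  ddceeeedddeabb$eee  e
    7  dddeabb$eeeddceeee  e
    8  ddeabb$eeeddceeeed  d
    9  deabb$eeeddceeeedd  d
   10  eabb$eeeddceeeeddd  d
   11  eddceeeedddeabb$ee  e
   12  edddeabb$eeeddceee  e
   13  eeddceeeedddeabb$e  e
   14  eedddeabb$eeeddcee  e
   15  eeeddceeeedddeabb$  $
   16  eeedddeabb$eeeddce  e
   17  eeeedddeabb$eeeddc  c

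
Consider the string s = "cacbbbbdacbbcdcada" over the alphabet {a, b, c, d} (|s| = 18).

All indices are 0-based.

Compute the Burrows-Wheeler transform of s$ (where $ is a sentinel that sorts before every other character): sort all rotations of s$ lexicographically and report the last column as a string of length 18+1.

adcdccbcbbb$daababc

rank  rotation             last
    0  $cacbbbbdacbbcdcada  a
    1  a$cacbbbbdacbbcdcad  d
    2  acbbbbdacbbcdcada$c  c
    3  acbbcdcada$cacbbbbd  d
    4  ada$cacbbbbdacbbcdc  c
    5  bbbbdacbbcdcada$cac  c
    6  bbbdacbbcdcada$cacb  b
    7  bbcdcada$cacbbbbdac  c
    8  bbdacbbcdcada$cacbb  b
    9  bcdcada$cacbbbbdacb  b
   10  bdacbbcdcada$cacbbb  b
   11  cacbbbbdacbbcdcada$  $
   12  cada$cacbbbbdacbbcd  d
   13  cbbbbdacbbcdcada$ca  a
   14  cbbcdcada$cacbbbbda  a
   15  cdcada$cacbbbbdacbb  b
   16  da$cacbbbbdacbbcdca  a
   17  dacbbcdcada$cacbbbb  b
   18  dcada$cacbbbbdacbbc  c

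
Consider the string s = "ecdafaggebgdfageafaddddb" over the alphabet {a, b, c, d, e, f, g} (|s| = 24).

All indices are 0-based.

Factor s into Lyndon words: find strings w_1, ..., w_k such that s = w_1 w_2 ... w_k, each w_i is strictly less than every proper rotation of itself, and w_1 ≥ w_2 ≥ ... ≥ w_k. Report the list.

emit factor 1: 'e' (i=0, period=1)
emit factor 2: 'cd' (i=1, period=2)
emit factor 3: 'afaggebgdfage' (i=3, period=13)
emit factor 4: 'af' (i=16, period=2)
emit factor 5: 'addddb' (i=18, period=6)

["e", "cd", "afaggebgdfage", "af", "addddb"]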